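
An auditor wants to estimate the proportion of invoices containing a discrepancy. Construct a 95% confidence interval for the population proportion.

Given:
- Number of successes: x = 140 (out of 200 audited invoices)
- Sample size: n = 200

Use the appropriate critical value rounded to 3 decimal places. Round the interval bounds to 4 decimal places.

Sample proportion: p̂ = 140/200 = 0.700000

Check conditions for normal approximation:
  np̂ = 140 ≥ 10 ✓
  n(1-p̂) = 60 ≥ 10 ✓

The sample is large enough, so use a z-interval (normal approximation) for the proportion.

For 95% confidence, z* = 1.96 (from standard normal table)

Standard error: SE = √(p̂(1-p̂)/n) = √(0.700000×0.300000/200) = 0.03240370

Margin of error: E = z* × SE = 1.96 × 0.03240370 = 0.063511

Z-interval: p̂ ± E = 0.700000 ± 0.063511 = (0.636489, 0.763511)

Rounded to 4 decimal places:

(0.6365, 0.7635)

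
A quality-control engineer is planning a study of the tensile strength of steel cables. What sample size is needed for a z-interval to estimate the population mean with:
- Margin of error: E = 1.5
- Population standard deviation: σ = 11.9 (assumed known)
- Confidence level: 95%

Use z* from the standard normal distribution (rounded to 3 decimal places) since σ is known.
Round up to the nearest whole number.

Using z* since population σ is known (z-interval formula).

For 95% confidence, z* = 1.96 (from standard normal table)

Sample size formula for z-interval: n = (z*σ/E)²

n = (1.96 × 11.9 / 1.5)²
  = (15.549333)²
  = 241.7818

Round up to the nearest whole number: n = 242

242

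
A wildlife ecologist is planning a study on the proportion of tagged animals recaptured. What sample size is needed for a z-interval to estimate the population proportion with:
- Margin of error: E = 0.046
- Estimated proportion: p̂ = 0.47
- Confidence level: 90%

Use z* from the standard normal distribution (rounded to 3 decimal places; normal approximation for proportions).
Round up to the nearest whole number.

Using z* for proportion z-interval (normal approximation).

For 90% confidence, z* = 1.645 (from standard normal table)

Sample size formula for proportion z-interval: n = z*²p̂(1-p̂)/E²

n = 1.645² × 0.47 × 0.53 / 0.046²
  = 2.706025 × 0.2491 / 0.002116
  = 318.5590

Round up to the nearest whole number: n = 319

319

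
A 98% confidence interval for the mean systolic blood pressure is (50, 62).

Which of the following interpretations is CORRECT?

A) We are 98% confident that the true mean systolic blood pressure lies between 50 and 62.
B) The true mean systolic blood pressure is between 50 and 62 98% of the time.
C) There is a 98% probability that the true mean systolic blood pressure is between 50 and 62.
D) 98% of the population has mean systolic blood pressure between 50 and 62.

A confidence interval represents our confidence in the procedure, not a probability statement about the parameter.

Key concept: If we repeated this sampling process many times and computed a 98% CI each time, about 98% of those intervals would contain the true population parameter.

For this specific interval (50, 62):
- Midpoint (point estimate): 56
- Margin of error: 6

The correct interpretation is the one stating confidence that the true parameter lies in the interval — option A.

A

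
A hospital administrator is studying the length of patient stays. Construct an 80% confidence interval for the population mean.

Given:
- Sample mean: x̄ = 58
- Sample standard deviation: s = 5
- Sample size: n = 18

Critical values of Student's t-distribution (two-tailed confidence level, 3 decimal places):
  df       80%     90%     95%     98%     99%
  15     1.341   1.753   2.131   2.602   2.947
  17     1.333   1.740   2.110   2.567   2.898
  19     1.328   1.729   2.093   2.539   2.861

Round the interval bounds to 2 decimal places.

The population standard deviation σ is unknown (only the sample standard deviation s is given), so use a t-interval with df = n - 1 = 18 - 1 = 17.

For 80% confidence with df = 17, t* = 1.333 (from t-table)

Standard error: SE = s/√n = 5/√18 = 1.178511

Margin of error: E = t* × SE = 1.333 × 1.178511 = 1.5710

T-interval: x̄ ± E = 58 ± 1.5710 = (56.4290, 59.5710)

Rounded to 2 decimal places:

(56.43, 59.57)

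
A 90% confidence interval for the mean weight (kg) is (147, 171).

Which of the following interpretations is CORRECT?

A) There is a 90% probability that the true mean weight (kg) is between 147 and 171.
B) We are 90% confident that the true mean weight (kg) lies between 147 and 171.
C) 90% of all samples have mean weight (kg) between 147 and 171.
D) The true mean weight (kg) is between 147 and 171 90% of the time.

A confidence interval represents our confidence in the procedure, not a probability statement about the parameter.

Key concept: If we repeated this sampling process many times and computed a 90% CI each time, about 90% of those intervals would contain the true population parameter.

For this specific interval (147, 171):
- Midpoint (point estimate): 159
- Margin of error: 12

The correct interpretation is the one stating confidence that the true parameter lies in the interval — option B.

B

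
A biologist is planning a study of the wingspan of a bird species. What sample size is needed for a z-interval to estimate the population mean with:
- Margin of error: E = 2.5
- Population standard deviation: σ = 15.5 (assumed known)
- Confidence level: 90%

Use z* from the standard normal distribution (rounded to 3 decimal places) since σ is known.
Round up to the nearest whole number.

Using z* since population σ is known (z-interval formula).

For 90% confidence, z* = 1.645 (from standard normal table)

Sample size formula for z-interval: n = (z*σ/E)²

n = (1.645 × 15.5 / 2.5)²
  = (10.199000)²
  = 104.0196

Round up to the nearest whole number: n = 105

105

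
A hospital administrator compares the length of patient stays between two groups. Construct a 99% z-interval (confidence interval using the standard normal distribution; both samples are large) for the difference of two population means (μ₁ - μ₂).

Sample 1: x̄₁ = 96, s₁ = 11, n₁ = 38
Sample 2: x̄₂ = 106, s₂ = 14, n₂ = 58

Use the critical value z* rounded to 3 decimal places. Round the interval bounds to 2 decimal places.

Both samples are large (n₁ = 38 ≥ 30, n₂ = 58 ≥ 30), so a z-interval for the difference of means applies.

Point estimate: x̄₁ - x̄₂ = 96 - 106 = -10

Standard error: SE = √(s₁²/n₁ + s₂²/n₂)
= √(11²/38 + 14²/58)
= √(3.184211 + 3.379310)
= 2.561937

For 99% confidence, z* = 2.576 (from standard normal table)
Margin of error: E = z* × SE = 2.576 × 2.561937 = 6.5995

Z-interval: (x̄₁ - x̄₂) ± E = -10 ± 6.5995 = (-16.5995, -3.4005)

Rounded to 2 decimal places:

(-16.60, -3.40)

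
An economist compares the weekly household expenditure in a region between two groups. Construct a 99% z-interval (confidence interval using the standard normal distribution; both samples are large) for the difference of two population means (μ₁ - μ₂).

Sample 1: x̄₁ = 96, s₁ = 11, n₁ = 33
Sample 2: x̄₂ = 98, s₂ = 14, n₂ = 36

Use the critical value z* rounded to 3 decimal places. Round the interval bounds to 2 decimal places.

Both samples are large (n₁ = 33 ≥ 30, n₂ = 36 ≥ 30), so a z-interval for the difference of means applies.

Point estimate: x̄₁ - x̄₂ = 96 - 98 = -2

Standard error: SE = √(s₁²/n₁ + s₂²/n₂)
= √(11²/33 + 14²/36)
= √(3.666667 + 5.444444)
= 3.018462

For 99% confidence, z* = 2.576 (from standard normal table)
Margin of error: E = z* × SE = 2.576 × 3.018462 = 7.7756

Z-interval: (x̄₁ - x̄₂) ± E = -2 ± 7.7756 = (-9.7756, 5.7756)

Rounded to 2 decimal places:

(-9.78, 5.78)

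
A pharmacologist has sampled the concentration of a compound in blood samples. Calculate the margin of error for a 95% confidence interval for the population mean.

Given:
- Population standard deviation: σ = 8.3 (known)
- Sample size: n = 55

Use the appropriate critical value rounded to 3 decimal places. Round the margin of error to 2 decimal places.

The population standard deviation σ is known, so use the z-interval margin of error formula.

For 95% confidence, z* = 1.96 (from standard normal table)

Margin of error formula for z-interval: E = z* × σ/√n

E = 1.96 × 8.3/√55
  = 1.96 × 1.119172
  = 2.1936

Rounded to 2 decimal places:

2.19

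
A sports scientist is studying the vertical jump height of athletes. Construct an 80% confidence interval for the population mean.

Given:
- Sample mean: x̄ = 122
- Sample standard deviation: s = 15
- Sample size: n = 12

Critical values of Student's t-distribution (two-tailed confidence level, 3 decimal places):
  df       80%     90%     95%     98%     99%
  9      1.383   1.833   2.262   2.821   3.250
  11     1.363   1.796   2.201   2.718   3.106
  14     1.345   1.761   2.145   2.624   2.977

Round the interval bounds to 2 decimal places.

The population standard deviation σ is unknown (only the sample standard deviation s is given), so use a t-interval with df = n - 1 = 12 - 1 = 11.

For 80% confidence with df = 11, t* = 1.363 (from t-table)

Standard error: SE = s/√n = 15/√12 = 4.330127

Margin of error: E = t* × SE = 1.363 × 4.330127 = 5.9020

T-interval: x̄ ± E = 122 ± 5.9020 = (116.0980, 127.9020)

Rounded to 2 decimal places:

(116.10, 127.90)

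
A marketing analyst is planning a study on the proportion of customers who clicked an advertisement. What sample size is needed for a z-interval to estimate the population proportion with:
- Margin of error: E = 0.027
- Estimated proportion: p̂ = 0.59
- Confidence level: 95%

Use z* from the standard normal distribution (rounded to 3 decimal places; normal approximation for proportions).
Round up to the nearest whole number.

Using z* for proportion z-interval (normal approximation).

For 95% confidence, z* = 1.96 (from standard normal table)

Sample size formula for proportion z-interval: n = z*²p̂(1-p̂)/E²

n = 1.96² × 0.59 × 0.41 / 0.027²
  = 3.8416 × 0.2419 / 0.000729
  = 1274.7367

Round up to the nearest whole number: n = 1275

1275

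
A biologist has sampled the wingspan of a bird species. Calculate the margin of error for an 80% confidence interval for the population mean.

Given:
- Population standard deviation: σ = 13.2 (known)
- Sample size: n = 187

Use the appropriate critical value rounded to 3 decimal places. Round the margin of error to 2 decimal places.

The population standard deviation σ is known, so use the z-interval margin of error formula.

For 80% confidence, z* = 1.282 (from standard normal table)

Margin of error formula for z-interval: E = z* × σ/√n

E = 1.282 × 13.2/√187
  = 1.282 × 0.965280
  = 1.2375

Rounded to 2 decimal places:

1.24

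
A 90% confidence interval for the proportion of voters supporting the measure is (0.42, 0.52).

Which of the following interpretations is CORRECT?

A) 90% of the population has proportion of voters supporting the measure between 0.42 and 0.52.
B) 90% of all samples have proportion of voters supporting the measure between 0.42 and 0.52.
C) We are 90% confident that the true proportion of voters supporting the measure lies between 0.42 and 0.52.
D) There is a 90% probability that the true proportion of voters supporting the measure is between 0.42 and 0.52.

A confidence interval represents our confidence in the procedure, not a probability statement about the parameter.

Key concept: If we repeated this sampling process many times and computed a 90% CI each time, about 90% of those intervals would contain the true population parameter.

For this specific interval (0.42, 0.52):
- Midpoint (point estimate): 0.47
- Margin of error: 0.05

The correct interpretation is the one stating confidence that the true parameter lies in the interval — option C.

C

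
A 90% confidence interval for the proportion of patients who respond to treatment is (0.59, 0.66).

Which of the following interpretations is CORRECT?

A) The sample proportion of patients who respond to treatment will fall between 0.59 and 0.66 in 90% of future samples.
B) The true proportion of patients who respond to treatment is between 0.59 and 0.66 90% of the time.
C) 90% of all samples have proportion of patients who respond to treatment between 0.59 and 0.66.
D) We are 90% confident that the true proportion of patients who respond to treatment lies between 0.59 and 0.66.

A confidence interval represents our confidence in the procedure, not a probability statement about the parameter.

Key concept: If we repeated this sampling process many times and computed a 90% CI each time, about 90% of those intervals would contain the true population parameter.

For this specific interval (0.59, 0.66):
- Midpoint (point estimate): 0.625
- Margin of error: 0.035

The correct interpretation is the one stating confidence that the true parameter lies in the interval — option D.

D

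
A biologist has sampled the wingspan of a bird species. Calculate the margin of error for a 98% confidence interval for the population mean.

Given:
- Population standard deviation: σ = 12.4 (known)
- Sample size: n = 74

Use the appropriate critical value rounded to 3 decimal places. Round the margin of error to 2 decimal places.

The population standard deviation σ is known, so use the z-interval margin of error formula.

For 98% confidence, z* = 2.326 (from standard normal table)

Margin of error formula for z-interval: E = z* × σ/√n

E = 2.326 × 12.4/√74
  = 2.326 × 1.441471
  = 3.3529

Rounded to 2 decimal places:

3.35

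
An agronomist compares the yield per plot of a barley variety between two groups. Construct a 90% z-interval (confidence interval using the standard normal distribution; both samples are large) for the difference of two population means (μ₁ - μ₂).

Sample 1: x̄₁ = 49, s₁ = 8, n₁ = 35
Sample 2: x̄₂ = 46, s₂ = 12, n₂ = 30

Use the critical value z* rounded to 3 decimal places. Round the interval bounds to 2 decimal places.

Both samples are large (n₁ = 35 ≥ 30, n₂ = 30 ≥ 30), so a z-interval for the difference of means applies.

Point estimate: x̄₁ - x̄₂ = 49 - 46 = 3

Standard error: SE = √(s₁²/n₁ + s₂²/n₂)
= √(8²/35 + 12²/30)
= √(1.828571 + 4.800000)
= 2.574601

For 90% confidence, z* = 1.645 (from standard normal table)
Margin of error: E = z* × SE = 1.645 × 2.574601 = 4.2352

Z-interval: (x̄₁ - x̄₂) ± E = 3 ± 4.2352 = (-1.2352, 7.2352)

Rounded to 2 decimal places:

(-1.24, 7.24)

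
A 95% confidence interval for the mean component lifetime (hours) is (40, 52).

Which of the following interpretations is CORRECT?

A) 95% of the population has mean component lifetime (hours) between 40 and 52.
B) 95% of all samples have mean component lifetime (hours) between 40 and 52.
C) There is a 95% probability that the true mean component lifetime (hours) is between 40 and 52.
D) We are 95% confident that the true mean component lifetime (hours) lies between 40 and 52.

A confidence interval represents our confidence in the procedure, not a probability statement about the parameter.

Key concept: If we repeated this sampling process many times and computed a 95% CI each time, about 95% of those intervals would contain the true population parameter.

For this specific interval (40, 52):
- Midpoint (point estimate): 46
- Margin of error: 6

The correct interpretation is the one stating confidence that the true parameter lies in the interval — option D.

D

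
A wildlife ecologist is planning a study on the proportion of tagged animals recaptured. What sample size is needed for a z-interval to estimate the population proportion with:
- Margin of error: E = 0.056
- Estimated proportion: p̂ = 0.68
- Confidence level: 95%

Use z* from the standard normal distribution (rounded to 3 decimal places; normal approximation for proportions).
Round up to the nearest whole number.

Using z* for proportion z-interval (normal approximation).

For 95% confidence, z* = 1.96 (from standard normal table)

Sample size formula for proportion z-interval: n = z*²p̂(1-p̂)/E²

n = 1.96² × 0.68 × 0.32 / 0.056²
  = 3.8416 × 0.2176 / 0.003136
  = 266.5600

Round up to the nearest whole number: n = 267

267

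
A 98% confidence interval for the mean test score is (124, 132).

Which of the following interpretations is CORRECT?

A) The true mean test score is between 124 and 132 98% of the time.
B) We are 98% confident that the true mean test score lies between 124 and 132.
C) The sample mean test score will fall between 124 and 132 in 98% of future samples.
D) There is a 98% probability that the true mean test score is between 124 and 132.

A confidence interval represents our confidence in the procedure, not a probability statement about the parameter.

Key concept: If we repeated this sampling process many times and computed a 98% CI each time, about 98% of those intervals would contain the true population parameter.

For this specific interval (124, 132):
- Midpoint (point estimate): 128
- Margin of error: 4

The correct interpretation is the one stating confidence that the true parameter lies in the interval — option B.

B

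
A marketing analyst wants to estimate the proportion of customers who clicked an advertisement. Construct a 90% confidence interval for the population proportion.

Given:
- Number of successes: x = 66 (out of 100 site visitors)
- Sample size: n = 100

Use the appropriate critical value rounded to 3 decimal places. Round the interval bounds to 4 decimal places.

Sample proportion: p̂ = 66/100 = 0.660000

Check conditions for normal approximation:
  np̂ = 66 ≥ 10 ✓
  n(1-p̂) = 34 ≥ 10 ✓

The sample is large enough, so use a z-interval (normal approximation) for the proportion.

For 90% confidence, z* = 1.645 (from standard normal table)

Standard error: SE = √(p̂(1-p̂)/n) = √(0.660000×0.340000/100) = 0.04737088

Margin of error: E = z* × SE = 1.645 × 0.04737088 = 0.077925

Z-interval: p̂ ± E = 0.660000 ± 0.077925 = (0.582075, 0.737925)

Rounded to 4 decimal places:

(0.5821, 0.7379)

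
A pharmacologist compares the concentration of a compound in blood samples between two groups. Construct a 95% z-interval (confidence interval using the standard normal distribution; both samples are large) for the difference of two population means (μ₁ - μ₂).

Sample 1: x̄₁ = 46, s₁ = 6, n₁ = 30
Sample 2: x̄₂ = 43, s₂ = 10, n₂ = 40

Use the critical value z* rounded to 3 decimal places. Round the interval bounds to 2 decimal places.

Both samples are large (n₁ = 30 ≥ 30, n₂ = 40 ≥ 30), so a z-interval for the difference of means applies.

Point estimate: x̄₁ - x̄₂ = 46 - 43 = 3

Standard error: SE = √(s₁²/n₁ + s₂²/n₂)
= √(6²/30 + 10²/40)
= √(1.200000 + 2.500000)
= 1.923538

For 95% confidence, z* = 1.96 (from standard normal table)
Margin of error: E = z* × SE = 1.96 × 1.923538 = 3.7701

Z-interval: (x̄₁ - x̄₂) ± E = 3 ± 3.7701 = (-0.7701, 6.7701)

Rounded to 2 decimal places:

(-0.77, 6.77)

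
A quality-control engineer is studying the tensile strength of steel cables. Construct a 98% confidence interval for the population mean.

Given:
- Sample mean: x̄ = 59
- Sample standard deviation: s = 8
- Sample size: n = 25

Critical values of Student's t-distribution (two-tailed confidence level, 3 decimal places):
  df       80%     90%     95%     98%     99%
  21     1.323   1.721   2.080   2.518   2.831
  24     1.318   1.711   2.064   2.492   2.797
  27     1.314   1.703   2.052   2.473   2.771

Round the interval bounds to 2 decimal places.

The population standard deviation σ is unknown (only the sample standard deviation s is given), so use a t-interval with df = n - 1 = 25 - 1 = 24.

For 98% confidence with df = 24, t* = 2.492 (from t-table)

Standard error: SE = s/√n = 8/√25 = 1.600000

Margin of error: E = t* × SE = 2.492 × 1.600000 = 3.9872

T-interval: x̄ ± E = 59 ± 3.9872 = (55.0128, 62.9872)

Rounded to 2 decimal places:

(55.01, 62.99)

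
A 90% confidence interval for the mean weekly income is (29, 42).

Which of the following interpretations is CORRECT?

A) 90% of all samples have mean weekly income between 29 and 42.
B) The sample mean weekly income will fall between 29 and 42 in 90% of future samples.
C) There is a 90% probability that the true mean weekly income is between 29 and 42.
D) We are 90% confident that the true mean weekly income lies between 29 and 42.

A confidence interval represents our confidence in the procedure, not a probability statement about the parameter.

Key concept: If we repeated this sampling process many times and computed a 90% CI each time, about 90% of those intervals would contain the true population parameter.

For this specific interval (29, 42):
- Midpoint (point estimate): 35.5
- Margin of error: 6.5

The correct interpretation is the one stating confidence that the true parameter lies in the interval — option D.

D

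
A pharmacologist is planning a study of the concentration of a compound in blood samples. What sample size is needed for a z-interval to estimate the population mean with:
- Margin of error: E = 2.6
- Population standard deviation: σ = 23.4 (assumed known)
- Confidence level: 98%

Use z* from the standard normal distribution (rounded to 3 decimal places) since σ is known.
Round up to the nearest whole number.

Using z* since population σ is known (z-interval formula).

For 98% confidence, z* = 2.326 (from standard normal table)

Sample size formula for z-interval: n = (z*σ/E)²

n = (2.326 × 23.4 / 2.6)²
  = (20.934000)²
  = 438.2324

Round up to the nearest whole number: n = 439

439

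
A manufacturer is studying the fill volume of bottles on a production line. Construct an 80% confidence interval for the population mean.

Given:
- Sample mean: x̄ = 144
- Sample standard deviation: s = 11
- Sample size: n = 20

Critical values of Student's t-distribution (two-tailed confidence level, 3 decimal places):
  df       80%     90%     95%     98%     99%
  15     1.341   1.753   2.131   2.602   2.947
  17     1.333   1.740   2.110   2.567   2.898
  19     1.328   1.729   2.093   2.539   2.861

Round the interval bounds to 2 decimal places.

The population standard deviation σ is unknown (only the sample standard deviation s is given), so use a t-interval with df = n - 1 = 20 - 1 = 19.

For 80% confidence with df = 19, t* = 1.328 (from t-table)

Standard error: SE = s/√n = 11/√20 = 2.459675

Margin of error: E = t* × SE = 1.328 × 2.459675 = 3.2664

T-interval: x̄ ± E = 144 ± 3.2664 = (140.7336, 147.2664)

Rounded to 2 decimal places:

(140.73, 147.27)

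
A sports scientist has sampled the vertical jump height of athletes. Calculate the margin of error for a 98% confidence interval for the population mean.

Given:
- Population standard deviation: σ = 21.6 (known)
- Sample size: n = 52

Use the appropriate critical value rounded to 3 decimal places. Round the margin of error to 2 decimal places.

The population standard deviation σ is known, so use the z-interval margin of error formula.

For 98% confidence, z* = 2.326 (from standard normal table)

Margin of error formula for z-interval: E = z* × σ/√n

E = 2.326 × 21.6/√52
  = 2.326 × 2.995381
  = 6.9673

Rounded to 2 decimal places:

6.97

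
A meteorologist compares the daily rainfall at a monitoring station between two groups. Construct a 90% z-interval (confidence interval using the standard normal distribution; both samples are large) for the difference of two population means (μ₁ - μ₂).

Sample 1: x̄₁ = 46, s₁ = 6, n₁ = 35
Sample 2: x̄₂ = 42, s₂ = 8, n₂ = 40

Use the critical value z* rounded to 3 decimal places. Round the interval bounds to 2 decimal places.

Both samples are large (n₁ = 35 ≥ 30, n₂ = 40 ≥ 30), so a z-interval for the difference of means applies.

Point estimate: x̄₁ - x̄₂ = 46 - 42 = 4

Standard error: SE = √(s₁²/n₁ + s₂²/n₂)
= √(6²/35 + 8²/40)
= √(1.028571 + 1.600000)
= 1.621287

For 90% confidence, z* = 1.645 (from standard normal table)
Margin of error: E = z* × SE = 1.645 × 1.621287 = 2.6670

Z-interval: (x̄₁ - x̄₂) ± E = 4 ± 2.6670 = (1.3330, 6.6670)

Rounded to 2 decimal places:

(1.33, 6.67)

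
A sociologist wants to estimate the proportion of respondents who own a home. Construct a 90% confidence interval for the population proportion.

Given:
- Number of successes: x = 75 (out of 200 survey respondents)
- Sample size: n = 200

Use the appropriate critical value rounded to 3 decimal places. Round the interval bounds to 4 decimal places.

Sample proportion: p̂ = 75/200 = 0.375000

Check conditions for normal approximation:
  np̂ = 75 ≥ 10 ✓
  n(1-p̂) = 125 ≥ 10 ✓

The sample is large enough, so use a z-interval (normal approximation) for the proportion.

For 90% confidence, z* = 1.645 (from standard normal table)

Standard error: SE = √(p̂(1-p̂)/n) = √(0.375000×0.625000/200) = 0.03423266

Margin of error: E = z* × SE = 1.645 × 0.03423266 = 0.056313

Z-interval: p̂ ± E = 0.375000 ± 0.056313 = (0.318687, 0.431313)

Rounded to 4 decimal places:

(0.3187, 0.4313)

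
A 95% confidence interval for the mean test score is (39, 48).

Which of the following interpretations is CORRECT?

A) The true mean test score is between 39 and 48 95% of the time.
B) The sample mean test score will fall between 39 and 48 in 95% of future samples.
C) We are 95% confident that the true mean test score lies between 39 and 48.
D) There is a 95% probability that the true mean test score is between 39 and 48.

A confidence interval represents our confidence in the procedure, not a probability statement about the parameter.

Key concept: If we repeated this sampling process many times and computed a 95% CI each time, about 95% of those intervals would contain the true population parameter.

For this specific interval (39, 48):
- Midpoint (point estimate): 43.5
- Margin of error: 4.5

The correct interpretation is the one stating confidence that the true parameter lies in the interval — option C.

C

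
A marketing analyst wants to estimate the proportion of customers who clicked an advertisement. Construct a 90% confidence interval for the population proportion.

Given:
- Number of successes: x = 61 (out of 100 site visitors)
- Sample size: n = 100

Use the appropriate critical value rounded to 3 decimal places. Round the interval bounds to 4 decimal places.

Sample proportion: p̂ = 61/100 = 0.610000

Check conditions for normal approximation:
  np̂ = 61 ≥ 10 ✓
  n(1-p̂) = 39 ≥ 10 ✓

The sample is large enough, so use a z-interval (normal approximation) for the proportion.

For 90% confidence, z* = 1.645 (from standard normal table)

Standard error: SE = √(p̂(1-p̂)/n) = √(0.610000×0.390000/100) = 0.04877499

Margin of error: E = z* × SE = 1.645 × 0.04877499 = 0.080235

Z-interval: p̂ ± E = 0.610000 ± 0.080235 = (0.529765, 0.690235)

Rounded to 4 decimal places:

(0.5298, 0.6902)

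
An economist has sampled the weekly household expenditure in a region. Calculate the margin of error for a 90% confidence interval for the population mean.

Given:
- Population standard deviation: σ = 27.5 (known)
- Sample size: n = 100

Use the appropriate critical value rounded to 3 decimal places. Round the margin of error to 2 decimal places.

The population standard deviation σ is known, so use the z-interval margin of error formula.

For 90% confidence, z* = 1.645 (from standard normal table)

Margin of error formula for z-interval: E = z* × σ/√n

E = 1.645 × 27.5/√100
  = 1.645 × 2.750000
  = 4.5237

Rounded to 2 decimal places:

4.52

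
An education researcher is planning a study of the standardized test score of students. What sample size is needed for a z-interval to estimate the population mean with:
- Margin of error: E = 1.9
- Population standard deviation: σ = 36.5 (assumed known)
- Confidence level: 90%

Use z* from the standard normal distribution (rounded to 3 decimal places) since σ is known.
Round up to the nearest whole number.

Using z* since population σ is known (z-interval formula).

For 90% confidence, z* = 1.645 (from standard normal table)

Sample size formula for z-interval: n = (z*σ/E)²

n = (1.645 × 36.5 / 1.9)²
  = (31.601316)²
  = 998.6432

Round up to the nearest whole number: n = 999

999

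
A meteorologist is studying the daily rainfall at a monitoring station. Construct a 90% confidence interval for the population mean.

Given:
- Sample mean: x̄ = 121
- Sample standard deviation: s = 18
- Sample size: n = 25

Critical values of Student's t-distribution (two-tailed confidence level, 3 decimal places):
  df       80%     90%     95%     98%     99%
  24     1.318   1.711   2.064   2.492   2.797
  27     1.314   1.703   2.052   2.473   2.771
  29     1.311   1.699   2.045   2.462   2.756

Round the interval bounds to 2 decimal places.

The population standard deviation σ is unknown (only the sample standard deviation s is given), so use a t-interval with df = n - 1 = 25 - 1 = 24.

For 90% confidence with df = 24, t* = 1.711 (from t-table)

Standard error: SE = s/√n = 18/√25 = 3.600000

Margin of error: E = t* × SE = 1.711 × 3.600000 = 6.1596

T-interval: x̄ ± E = 121 ± 6.1596 = (114.8404, 127.1596)

Rounded to 2 decimal places:

(114.84, 127.16)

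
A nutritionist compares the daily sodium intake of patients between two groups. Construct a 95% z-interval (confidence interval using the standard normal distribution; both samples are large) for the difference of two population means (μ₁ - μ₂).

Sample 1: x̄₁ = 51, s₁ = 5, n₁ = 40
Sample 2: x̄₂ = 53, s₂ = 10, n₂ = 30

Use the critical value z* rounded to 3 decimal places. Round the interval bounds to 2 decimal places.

Both samples are large (n₁ = 40 ≥ 30, n₂ = 30 ≥ 30), so a z-interval for the difference of means applies.

Point estimate: x̄₁ - x̄₂ = 51 - 53 = -2

Standard error: SE = √(s₁²/n₁ + s₂²/n₂)
= √(5²/40 + 10²/30)
= √(0.625000 + 3.333333)
= 1.989556

For 95% confidence, z* = 1.96 (from standard normal table)
Margin of error: E = z* × SE = 1.96 × 1.989556 = 3.8995

Z-interval: (x̄₁ - x̄₂) ± E = -2 ± 3.8995 = (-5.8995, 1.8995)

Rounded to 2 decimal places:

(-5.90, 1.90)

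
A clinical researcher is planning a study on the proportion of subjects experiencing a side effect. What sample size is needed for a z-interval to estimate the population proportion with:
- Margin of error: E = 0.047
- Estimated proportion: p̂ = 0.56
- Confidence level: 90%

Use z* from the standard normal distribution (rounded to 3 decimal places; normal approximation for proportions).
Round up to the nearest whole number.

Using z* for proportion z-interval (normal approximation).

For 90% confidence, z* = 1.645 (from standard normal table)

Sample size formula for proportion z-interval: n = z*²p̂(1-p̂)/E²

n = 1.645² × 0.56 × 0.44 / 0.047²
  = 2.706025 × 0.2464 / 0.002209
  = 301.8400

Round up to the nearest whole number: n = 302

302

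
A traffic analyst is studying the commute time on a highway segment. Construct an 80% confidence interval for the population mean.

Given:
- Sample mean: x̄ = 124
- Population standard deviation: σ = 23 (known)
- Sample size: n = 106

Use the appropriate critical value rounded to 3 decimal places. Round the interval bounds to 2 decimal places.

The population standard deviation σ is known, so use a z-interval (standard normal critical value).

For 80% confidence, z* = 1.282 (from standard normal table)

Standard error: SE = σ/√n = 23/√106 = 2.233957

Margin of error: E = z* × SE = 1.282 × 2.233957 = 2.8639

Z-interval: x̄ ± E = 124 ± 2.8639 = (121.1361, 126.8639)

Rounded to 2 decimal places:

(121.14, 126.86)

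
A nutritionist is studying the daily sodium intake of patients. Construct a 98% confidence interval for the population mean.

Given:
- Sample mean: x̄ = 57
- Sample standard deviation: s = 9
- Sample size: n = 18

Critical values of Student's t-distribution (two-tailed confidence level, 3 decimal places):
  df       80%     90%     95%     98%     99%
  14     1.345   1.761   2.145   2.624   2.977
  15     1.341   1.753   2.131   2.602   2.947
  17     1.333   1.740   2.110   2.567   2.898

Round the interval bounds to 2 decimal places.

The population standard deviation σ is unknown (only the sample standard deviation s is given), so use a t-interval with df = n - 1 = 18 - 1 = 17.

For 98% confidence with df = 17, t* = 2.567 (from t-table)

Standard error: SE = s/√n = 9/√18 = 2.121320

Margin of error: E = t* × SE = 2.567 × 2.121320 = 5.4454

T-interval: x̄ ± E = 57 ± 5.4454 = (51.5546, 62.4454)

Rounded to 2 decimal places:

(51.55, 62.45)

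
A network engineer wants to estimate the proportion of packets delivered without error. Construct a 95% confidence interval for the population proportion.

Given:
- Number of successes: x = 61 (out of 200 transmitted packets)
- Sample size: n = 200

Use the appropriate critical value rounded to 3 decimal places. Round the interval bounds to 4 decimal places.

Sample proportion: p̂ = 61/200 = 0.305000

Check conditions for normal approximation:
  np̂ = 61 ≥ 10 ✓
  n(1-p̂) = 139 ≥ 10 ✓

The sample is large enough, so use a z-interval (normal approximation) for the proportion.

For 95% confidence, z* = 1.96 (from standard normal table)

Standard error: SE = √(p̂(1-p̂)/n) = √(0.305000×0.695000/200) = 0.03255572

Margin of error: E = z* × SE = 1.96 × 0.03255572 = 0.063809

Z-interval: p̂ ± E = 0.305000 ± 0.063809 = (0.241191, 0.368809)

Rounded to 4 decimal places:

(0.2412, 0.3688)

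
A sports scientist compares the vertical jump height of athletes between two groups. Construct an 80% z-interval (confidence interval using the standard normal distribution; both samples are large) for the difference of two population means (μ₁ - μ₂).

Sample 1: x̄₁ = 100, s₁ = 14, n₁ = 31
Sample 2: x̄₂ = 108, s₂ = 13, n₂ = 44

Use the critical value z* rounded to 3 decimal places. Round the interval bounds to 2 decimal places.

Both samples are large (n₁ = 31 ≥ 30, n₂ = 44 ≥ 30), so a z-interval for the difference of means applies.

Point estimate: x̄₁ - x̄₂ = 100 - 108 = -8

Standard error: SE = √(s₁²/n₁ + s₂²/n₂)
= √(14²/31 + 13²/44)
= √(6.322581 + 3.840909)
= 3.188023

For 80% confidence, z* = 1.282 (from standard normal table)
Margin of error: E = z* × SE = 1.282 × 3.188023 = 4.0870

Z-interval: (x̄₁ - x̄₂) ± E = -8 ± 4.0870 = (-12.0870, -3.9130)

Rounded to 2 decimal places:

(-12.09, -3.91)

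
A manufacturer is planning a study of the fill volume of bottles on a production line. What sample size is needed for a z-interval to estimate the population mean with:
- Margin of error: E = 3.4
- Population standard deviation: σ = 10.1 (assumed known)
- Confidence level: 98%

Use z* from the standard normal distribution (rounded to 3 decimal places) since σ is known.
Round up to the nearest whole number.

Using z* since population σ is known (z-interval formula).

For 98% confidence, z* = 2.326 (from standard normal table)

Sample size formula for z-interval: n = (z*σ/E)²

n = (2.326 × 10.1 / 3.4)²
  = (6.909588)²
  = 47.7424

Round up to the nearest whole number: n = 48

48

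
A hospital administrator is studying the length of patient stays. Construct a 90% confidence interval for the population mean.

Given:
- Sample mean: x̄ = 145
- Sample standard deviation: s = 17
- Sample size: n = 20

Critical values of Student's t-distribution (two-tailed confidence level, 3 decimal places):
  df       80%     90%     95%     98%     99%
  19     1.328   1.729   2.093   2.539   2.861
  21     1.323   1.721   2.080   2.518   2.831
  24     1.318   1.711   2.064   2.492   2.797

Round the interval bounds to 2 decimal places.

The population standard deviation σ is unknown (only the sample standard deviation s is given), so use a t-interval with df = n - 1 = 20 - 1 = 19.

For 90% confidence with df = 19, t* = 1.729 (from t-table)

Standard error: SE = s/√n = 17/√20 = 3.801316

Margin of error: E = t* × SE = 1.729 × 3.801316 = 6.5725

T-interval: x̄ ± E = 145 ± 6.5725 = (138.4275, 151.5725)

Rounded to 2 decimal places:

(138.43, 151.57)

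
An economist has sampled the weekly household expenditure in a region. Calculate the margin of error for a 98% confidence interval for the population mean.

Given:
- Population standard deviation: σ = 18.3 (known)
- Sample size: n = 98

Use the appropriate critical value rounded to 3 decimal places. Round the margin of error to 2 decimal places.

The population standard deviation σ is known, so use the z-interval margin of error formula.

For 98% confidence, z* = 2.326 (from standard normal table)

Margin of error formula for z-interval: E = z* × σ/√n

E = 2.326 × 18.3/√98
  = 2.326 × 1.848579
  = 4.2998

Rounded to 2 decimal places:

4.30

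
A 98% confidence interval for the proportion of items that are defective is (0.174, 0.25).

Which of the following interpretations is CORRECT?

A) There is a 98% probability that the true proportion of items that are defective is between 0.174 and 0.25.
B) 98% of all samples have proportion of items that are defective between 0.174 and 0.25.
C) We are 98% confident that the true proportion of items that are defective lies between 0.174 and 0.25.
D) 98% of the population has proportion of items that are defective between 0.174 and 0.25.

A confidence interval represents our confidence in the procedure, not a probability statement about the parameter.

Key concept: If we repeated this sampling process many times and computed a 98% CI each time, about 98% of those intervals would contain the true population parameter.

For this specific interval (0.174, 0.25):
- Midpoint (point estimate): 0.212
- Margin of error: 0.038

The correct interpretation is the one stating confidence that the true parameter lies in the interval — option C.

C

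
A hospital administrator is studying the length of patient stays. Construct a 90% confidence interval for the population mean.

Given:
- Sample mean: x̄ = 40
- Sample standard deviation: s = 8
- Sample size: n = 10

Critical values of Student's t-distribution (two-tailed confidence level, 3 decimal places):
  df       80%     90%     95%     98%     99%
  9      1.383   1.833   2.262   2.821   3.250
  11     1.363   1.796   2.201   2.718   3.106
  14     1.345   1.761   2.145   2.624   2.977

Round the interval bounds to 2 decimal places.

The population standard deviation σ is unknown (only the sample standard deviation s is given), so use a t-interval with df = n - 1 = 10 - 1 = 9.

For 90% confidence with df = 9, t* = 1.833 (from t-table)

Standard error: SE = s/√n = 8/√10 = 2.529822

Margin of error: E = t* × SE = 1.833 × 2.529822 = 4.6372

T-interval: x̄ ± E = 40 ± 4.6372 = (35.3628, 44.6372)

Rounded to 2 decimal places:

(35.36, 44.64)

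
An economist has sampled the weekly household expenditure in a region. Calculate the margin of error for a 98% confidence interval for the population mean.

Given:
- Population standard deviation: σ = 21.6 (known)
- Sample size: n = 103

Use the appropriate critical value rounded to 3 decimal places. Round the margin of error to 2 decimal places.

The population standard deviation σ is known, so use the z-interval margin of error formula.

For 98% confidence, z* = 2.326 (from standard normal table)

Margin of error formula for z-interval: E = z* × σ/√n

E = 2.326 × 21.6/√103
  = 2.326 × 2.128311
  = 4.9505

Rounded to 2 decimal places:

4.95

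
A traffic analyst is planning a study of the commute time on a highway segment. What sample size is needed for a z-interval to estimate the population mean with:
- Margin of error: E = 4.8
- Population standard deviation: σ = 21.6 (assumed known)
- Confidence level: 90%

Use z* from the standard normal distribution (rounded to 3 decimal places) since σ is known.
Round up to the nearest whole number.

Using z* since population σ is known (z-interval formula).

For 90% confidence, z* = 1.645 (from standard normal table)

Sample size formula for z-interval: n = (z*σ/E)²

n = (1.645 × 21.6 / 4.8)²
  = (7.402500)²
  = 54.7970

Round up to the nearest whole number: n = 55

55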